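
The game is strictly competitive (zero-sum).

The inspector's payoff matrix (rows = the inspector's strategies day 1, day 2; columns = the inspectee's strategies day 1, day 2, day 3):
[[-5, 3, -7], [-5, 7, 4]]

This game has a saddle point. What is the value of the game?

Row minima: -7, -5 → the inspector's maximin is -5.
Column maxima: -5, 7, 4 → the inspectee's minimax is -5.
They coincide at (day 2, day 1), so the value is -5.

-5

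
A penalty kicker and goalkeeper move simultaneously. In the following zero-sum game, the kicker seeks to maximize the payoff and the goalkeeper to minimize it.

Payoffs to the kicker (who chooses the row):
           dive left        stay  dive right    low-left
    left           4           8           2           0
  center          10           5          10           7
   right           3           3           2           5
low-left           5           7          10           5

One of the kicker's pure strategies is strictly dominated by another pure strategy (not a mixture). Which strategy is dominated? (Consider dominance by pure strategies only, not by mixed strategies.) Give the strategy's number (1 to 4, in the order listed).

Compare right with center: 10 > 3, 5 > 3, 10 > 2, 7 > 5.
So center strictly dominates right for the kicker; right is strictly dominated.

3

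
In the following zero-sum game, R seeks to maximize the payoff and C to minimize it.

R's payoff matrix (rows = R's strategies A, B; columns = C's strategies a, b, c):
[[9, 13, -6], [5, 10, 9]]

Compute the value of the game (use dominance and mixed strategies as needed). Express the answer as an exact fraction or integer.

Column b is strictly dominated by a for C (it gives R more in every row).
The remaining 2×2 game on (A, B) × (a, c) has no saddle point. Let R play A with probability p; indifference gives 9p + 5(1−p) = −6p + 9(1−p), so p = 4/19.
Similarly C's optimal q on a is 15/19, and the value is 9·(15/19) + (-6)·(4/19) = 111/19.

111/19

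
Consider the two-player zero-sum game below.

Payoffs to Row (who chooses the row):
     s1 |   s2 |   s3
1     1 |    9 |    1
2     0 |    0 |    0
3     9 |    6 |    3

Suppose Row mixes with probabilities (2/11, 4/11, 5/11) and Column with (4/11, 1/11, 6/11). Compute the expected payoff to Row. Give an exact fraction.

Against (4/11, 1/11, 6/11), each row's expected payoff is 1: 19/11; 2: 0; 3: 60/11.
Taking the (2/11, 4/11, 5/11)-weighted average: (2/11)·(19/11) + (4/11)·(0) + (5/11)·(60/11) = 338/121.

338/121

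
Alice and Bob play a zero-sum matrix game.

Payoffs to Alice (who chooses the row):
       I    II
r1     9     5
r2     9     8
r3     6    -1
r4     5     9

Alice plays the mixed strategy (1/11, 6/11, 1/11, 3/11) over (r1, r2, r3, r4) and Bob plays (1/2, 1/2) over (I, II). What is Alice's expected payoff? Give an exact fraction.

163/22

Against (1/2, 1/2), each row's expected payoff is r1: 7; r2: 17/2; r3: 5/2; r4: 7.
Taking the (1/11, 6/11, 1/11, 3/11)-weighted average: (1/11)·(7) + (6/11)·(17/2) + (1/11)·(5/2) + (3/11)·(7) = 163/22.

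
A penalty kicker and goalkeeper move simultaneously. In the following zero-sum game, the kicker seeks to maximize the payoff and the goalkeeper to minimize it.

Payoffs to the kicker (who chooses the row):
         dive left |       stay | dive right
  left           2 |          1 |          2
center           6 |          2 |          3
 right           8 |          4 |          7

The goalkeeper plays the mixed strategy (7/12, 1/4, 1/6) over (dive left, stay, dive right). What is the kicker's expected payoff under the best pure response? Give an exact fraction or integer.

41/6

left: (2)·(7/12) + (1)·(1/4) + (2)·(1/6) = 7/4.
center: (6)·(7/12) + (2)·(1/4) + (3)·(1/6) = 9/2.
right: (8)·(7/12) + (4)·(1/4) + (7)·(1/6) = 41/6.
The best pure response is right with expected payoff 41/6.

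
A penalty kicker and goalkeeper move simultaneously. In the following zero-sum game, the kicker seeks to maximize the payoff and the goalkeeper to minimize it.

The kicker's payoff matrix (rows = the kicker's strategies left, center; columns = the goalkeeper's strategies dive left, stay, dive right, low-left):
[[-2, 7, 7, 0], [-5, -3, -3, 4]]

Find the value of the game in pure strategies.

-2

Row minima: -2, -5 → the kicker's maximin is -2.
Column maxima: -2, 7, 7, 4 → the goalkeeper's minimax is -2.
They coincide at (left, dive left), so the value is -2.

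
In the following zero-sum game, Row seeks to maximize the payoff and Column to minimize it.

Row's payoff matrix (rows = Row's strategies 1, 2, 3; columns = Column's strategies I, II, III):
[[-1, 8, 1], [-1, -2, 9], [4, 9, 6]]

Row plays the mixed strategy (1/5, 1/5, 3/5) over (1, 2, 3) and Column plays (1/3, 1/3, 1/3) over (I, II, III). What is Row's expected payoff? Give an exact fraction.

71/15

Against (1/3, 1/3, 1/3), each row's expected payoff is 1: 8/3; 2: 2; 3: 19/3.
Taking the (1/5, 1/5, 3/5)-weighted average: (1/5)·(8/3) + (1/5)·(2) + (3/5)·(19/3) = 71/15.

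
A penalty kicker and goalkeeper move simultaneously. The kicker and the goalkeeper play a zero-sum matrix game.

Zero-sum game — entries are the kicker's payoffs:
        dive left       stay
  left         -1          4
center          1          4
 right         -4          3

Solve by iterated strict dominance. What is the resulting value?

1

Column stay is strictly dominated by dive left for the goalkeeper (-1<4, 1<4, -4<3); eliminate stay.
Row right is strictly dominated by row left (-1>-4); eliminate right.
Row left is strictly dominated by row center (1>-1); eliminate left.
Only (center, dive left) remains, with payoff 1.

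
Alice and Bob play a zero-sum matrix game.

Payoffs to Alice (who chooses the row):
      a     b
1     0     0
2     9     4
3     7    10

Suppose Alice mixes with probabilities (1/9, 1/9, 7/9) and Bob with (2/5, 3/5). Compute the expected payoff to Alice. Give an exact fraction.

Against (2/5, 3/5), each row's expected payoff is 1: 0; 2: 6; 3: 44/5.
Taking the (1/9, 1/9, 7/9)-weighted average: (1/9)·(0) + (1/9)·(6) + (7/9)·(44/5) = 338/45.

338/45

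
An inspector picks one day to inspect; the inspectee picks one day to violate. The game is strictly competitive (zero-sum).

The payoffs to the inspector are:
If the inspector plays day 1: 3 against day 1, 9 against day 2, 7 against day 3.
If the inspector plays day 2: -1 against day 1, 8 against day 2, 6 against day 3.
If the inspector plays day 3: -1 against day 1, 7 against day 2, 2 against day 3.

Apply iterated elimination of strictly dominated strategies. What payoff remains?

3

Row day 3 is strictly dominated by row day 1 (3>-1, 9>7, 7>2); eliminate day 3.
Row day 2 is strictly dominated by row day 1 (3>-1, 9>8, 7>6); eliminate day 2.
Column day 2 is strictly dominated by day 1 for the inspectee (3<9); eliminate day 2.
Column day 3 is strictly dominated by day 1 for the inspectee (3<7); eliminate day 3.
Only (day 1, day 1) remains, with payoff 3.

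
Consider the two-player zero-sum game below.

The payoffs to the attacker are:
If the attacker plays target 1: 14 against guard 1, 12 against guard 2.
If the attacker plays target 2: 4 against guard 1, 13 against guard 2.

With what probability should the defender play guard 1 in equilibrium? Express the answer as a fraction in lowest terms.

Row minima are 12 and 4, so the attacker's maximin is 12; column maxima are 14 and 13, so the defender's minimax is 13. These differ, so the equilibrium is in mixed strategies.
Let the defender play guard 1 with probability q. The attacker is indifferent when 14q + 12(1−q) = 4q + 13(1−q), giving q = 1/11.

1/11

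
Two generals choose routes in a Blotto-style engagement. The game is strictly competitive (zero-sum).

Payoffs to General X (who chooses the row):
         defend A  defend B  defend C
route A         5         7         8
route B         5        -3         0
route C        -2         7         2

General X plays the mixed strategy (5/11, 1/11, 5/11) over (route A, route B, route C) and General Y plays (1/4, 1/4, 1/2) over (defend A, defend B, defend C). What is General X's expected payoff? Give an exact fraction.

Against (1/4, 1/4, 1/2), each row's expected payoff is route A: 7; route B: 1/2; route C: 9/4.
Taking the (5/11, 1/11, 5/11)-weighted average: (5/11)·(7) + (1/11)·(1/2) + (5/11)·(9/4) = 17/4.

17/4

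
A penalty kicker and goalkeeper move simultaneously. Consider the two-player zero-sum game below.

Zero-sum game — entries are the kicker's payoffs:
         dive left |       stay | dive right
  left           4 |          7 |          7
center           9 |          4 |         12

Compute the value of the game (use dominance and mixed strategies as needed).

Column dive right is strictly dominated by dive left for the goalkeeper (it gives the kicker more in every row).
The remaining 2×2 game on (left, center) × (dive left, stay) has no saddle point. Let the kicker play left with probability p; indifference gives 4p + 9(1−p) = 7p + 4(1−p), so p = 5/8.
Similarly the goalkeeper's optimal q on dive left is 3/8, and the value is 4·(3/8) + (7)·(5/8) = 47/8.

47/8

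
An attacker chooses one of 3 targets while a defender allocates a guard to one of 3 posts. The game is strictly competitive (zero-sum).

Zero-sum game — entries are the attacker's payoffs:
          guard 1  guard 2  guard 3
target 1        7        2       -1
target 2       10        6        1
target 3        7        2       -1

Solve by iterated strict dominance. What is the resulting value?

Row target 3 is strictly dominated by row target 2 (10>7, 6>2, 1>-1); eliminate target 3.
Row target 1 is strictly dominated by row target 2 (10>7, 6>2, 1>-1); eliminate target 1.
Column guard 2 is strictly dominated by guard 3 for the defender (1<6); eliminate guard 2.
Column guard 1 is strictly dominated by guard 3 for the defender (1<10); eliminate guard 1.
Only (target 2, guard 3) remains, with payoff 1.

1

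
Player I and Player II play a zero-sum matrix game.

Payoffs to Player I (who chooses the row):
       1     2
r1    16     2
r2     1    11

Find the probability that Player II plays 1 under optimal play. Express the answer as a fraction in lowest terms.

Row minima are 2 and 1, so Player I's maximin is 2; column maxima are 16 and 11, so Player II's minimax is 11. These differ, so the equilibrium is in mixed strategies.
Let Player II play 1 with probability q. Player I is indifferent when 16q + 2(1−q) = q + 11(1−q), giving q = 3/8.

3/8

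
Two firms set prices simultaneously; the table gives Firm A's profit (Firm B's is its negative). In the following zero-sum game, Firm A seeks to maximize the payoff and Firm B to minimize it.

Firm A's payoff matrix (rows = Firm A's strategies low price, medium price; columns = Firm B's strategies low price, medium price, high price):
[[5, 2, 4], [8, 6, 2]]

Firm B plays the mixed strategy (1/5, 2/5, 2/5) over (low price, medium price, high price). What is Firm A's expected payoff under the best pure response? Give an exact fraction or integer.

low price: (5)·(1/5) + (2)·(2/5) + (4)·(2/5) = 17/5.
medium price: (8)·(1/5) + (6)·(2/5) + (2)·(2/5) = 24/5.
The best pure response is medium price with expected payoff 24/5.

24/5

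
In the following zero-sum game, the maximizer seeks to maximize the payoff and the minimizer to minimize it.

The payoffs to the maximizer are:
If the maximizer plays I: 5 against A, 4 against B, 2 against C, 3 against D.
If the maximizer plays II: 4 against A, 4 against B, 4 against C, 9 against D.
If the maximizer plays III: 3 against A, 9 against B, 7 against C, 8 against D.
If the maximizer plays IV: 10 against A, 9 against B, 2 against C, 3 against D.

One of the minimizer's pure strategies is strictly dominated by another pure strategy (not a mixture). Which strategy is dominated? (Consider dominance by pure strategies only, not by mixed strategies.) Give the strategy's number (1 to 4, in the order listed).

4

The minimizer prefers columns that give the maximizer less. Compare D with C: 2 < 3, 4 < 9, 7 < 8, 2 < 3.
So C strictly dominates D for the minimizer; D is strictly dominated.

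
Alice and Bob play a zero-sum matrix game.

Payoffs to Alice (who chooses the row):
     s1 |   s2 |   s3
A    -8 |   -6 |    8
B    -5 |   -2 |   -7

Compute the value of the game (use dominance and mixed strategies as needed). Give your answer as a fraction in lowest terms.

-16/3

Column s2 is strictly dominated by s1 for Bob (it gives Alice more in every row).
The remaining 2×2 game on (A, B) × (s1, s3) has no saddle point. Let Alice play A with probability p; indifference gives −8p − 5(1−p) = 8p − 7(1−p), so p = 1/9.
Similarly Bob's optimal q on s1 is 5/6, and the value is -8·(5/6) + (8)·(1/6) = -16/3.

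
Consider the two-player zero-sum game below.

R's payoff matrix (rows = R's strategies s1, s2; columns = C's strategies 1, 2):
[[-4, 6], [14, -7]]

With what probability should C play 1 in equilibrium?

13/31

Row minima are -4 and -7, so R's maximin is -4; column maxima are 14 and 6, so C's minimax is 6. These differ, so the equilibrium is in mixed strategies.
Let C play 1 with probability q. R is indifferent when −4q + 6(1−q) = 14q − 7(1−q), giving q = 13/31.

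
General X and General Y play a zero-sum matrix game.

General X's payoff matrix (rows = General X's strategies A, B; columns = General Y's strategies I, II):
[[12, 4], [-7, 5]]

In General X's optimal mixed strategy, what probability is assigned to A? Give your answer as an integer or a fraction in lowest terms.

3/5

Row minima are 4 and -7, so General X's maximin is 4; column maxima are 12 and 5, so General Y's minimax is 5. These differ, so the equilibrium is in mixed strategies.
Let General X play A with probability p. General Y is indifferent when 12p − 7(1−p) = 4p + 5(1−p), giving p = 3/5.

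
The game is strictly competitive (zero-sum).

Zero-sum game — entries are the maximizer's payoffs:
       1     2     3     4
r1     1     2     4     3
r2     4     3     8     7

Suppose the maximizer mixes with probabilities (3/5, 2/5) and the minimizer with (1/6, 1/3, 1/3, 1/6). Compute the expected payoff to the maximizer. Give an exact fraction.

19/5

Against (1/6, 1/3, 1/3, 1/6), each row's expected payoff is r1: 8/3; r2: 11/2.
Taking the (3/5, 2/5)-weighted average: (3/5)·(8/3) + (2/5)·(11/2) = 19/5.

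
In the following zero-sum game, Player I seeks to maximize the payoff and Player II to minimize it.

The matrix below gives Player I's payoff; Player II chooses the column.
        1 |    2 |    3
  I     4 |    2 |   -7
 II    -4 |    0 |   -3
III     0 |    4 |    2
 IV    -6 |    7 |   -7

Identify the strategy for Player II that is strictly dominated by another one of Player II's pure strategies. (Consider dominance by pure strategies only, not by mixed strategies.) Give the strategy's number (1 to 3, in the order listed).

2

Player II prefers columns that give Player I less. Compare 2 with 3: -7 < 2, -3 < 0, 2 < 4, -7 < 7.
So 3 strictly dominates 2 for Player II; 2 is strictly dominated.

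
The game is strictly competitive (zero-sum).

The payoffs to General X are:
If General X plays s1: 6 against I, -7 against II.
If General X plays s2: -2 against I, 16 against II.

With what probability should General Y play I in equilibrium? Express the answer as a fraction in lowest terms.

23/31

Row minima are -7 and -2, so General X's maximin is -2; column maxima are 6 and 16, so General Y's minimax is 6. These differ, so the equilibrium is in mixed strategies.
Let General Y play I with probability q. General X is indifferent when 6q − 7(1−q) = −2q + 16(1−q), giving q = 23/31.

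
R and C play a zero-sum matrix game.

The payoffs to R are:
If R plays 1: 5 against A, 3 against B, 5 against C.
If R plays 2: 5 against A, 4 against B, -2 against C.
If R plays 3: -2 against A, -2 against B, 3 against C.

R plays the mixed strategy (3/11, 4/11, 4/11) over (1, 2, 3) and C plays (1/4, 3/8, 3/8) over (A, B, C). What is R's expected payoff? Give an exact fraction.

81/44

Against (1/4, 3/8, 3/8), each row's expected payoff is 1: 17/4; 2: 2; 3: -1/8.
Taking the (3/11, 4/11, 4/11)-weighted average: (3/11)·(17/4) + (4/11)·(2) + (4/11)·(-1/8) = 81/44.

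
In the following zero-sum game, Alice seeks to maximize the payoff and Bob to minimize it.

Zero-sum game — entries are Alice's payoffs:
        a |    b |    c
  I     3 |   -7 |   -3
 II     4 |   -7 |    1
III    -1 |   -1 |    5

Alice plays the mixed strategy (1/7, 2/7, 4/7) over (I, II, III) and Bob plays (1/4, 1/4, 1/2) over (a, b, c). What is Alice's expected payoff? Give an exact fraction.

5/7

Against (1/4, 1/4, 1/2), each row's expected payoff is I: -5/2; II: -1/4; III: 2.
Taking the (1/7, 2/7, 4/7)-weighted average: (1/7)·(-5/2) + (2/7)·(-1/4) + (4/7)·(2) = 5/7.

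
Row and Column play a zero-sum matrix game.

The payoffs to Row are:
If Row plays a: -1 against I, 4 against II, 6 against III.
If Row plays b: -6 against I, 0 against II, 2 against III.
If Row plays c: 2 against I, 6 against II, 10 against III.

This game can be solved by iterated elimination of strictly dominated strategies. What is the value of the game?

Column II is strictly dominated by I for Column (-1<4, -6<0, 2<6); eliminate II.
Row a is strictly dominated by row c (2>-1, 10>6); eliminate a.
Row b is strictly dominated by row c (2>-6, 10>2); eliminate b.
Column III is strictly dominated by I for Column (2<10); eliminate III.
Only (c, I) remains, with payoff 2.

2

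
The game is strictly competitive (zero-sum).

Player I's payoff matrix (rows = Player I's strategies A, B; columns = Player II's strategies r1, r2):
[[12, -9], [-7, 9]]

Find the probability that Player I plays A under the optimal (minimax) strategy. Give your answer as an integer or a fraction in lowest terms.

Row minima are -9 and -7, so Player I's maximin is -7; column maxima are 12 and 9, so Player II's minimax is 9. These differ, so the equilibrium is in mixed strategies.
Let Player I play A with probability p. Player II is indifferent when 12p − 7(1−p) = −9p + 9(1−p), giving p = 16/37.

16/37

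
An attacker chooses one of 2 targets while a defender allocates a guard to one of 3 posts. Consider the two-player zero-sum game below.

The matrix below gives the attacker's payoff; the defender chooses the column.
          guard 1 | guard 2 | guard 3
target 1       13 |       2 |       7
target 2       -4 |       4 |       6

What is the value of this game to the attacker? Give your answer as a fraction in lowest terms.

60/19

Column guard 3 is strictly dominated by guard 2 for the defender (it gives the attacker more in every row).
The remaining 2×2 game on (target 1, target 2) × (guard 1, guard 2) has no saddle point. Let the attacker play target 1 with probability p; indifference gives 13p − 4(1−p) = 2p + 4(1−p), so p = 8/19.
Similarly the defender's optimal q on guard 1 is 2/19, and the value is 13·(2/19) + (2)·(17/19) = 60/19.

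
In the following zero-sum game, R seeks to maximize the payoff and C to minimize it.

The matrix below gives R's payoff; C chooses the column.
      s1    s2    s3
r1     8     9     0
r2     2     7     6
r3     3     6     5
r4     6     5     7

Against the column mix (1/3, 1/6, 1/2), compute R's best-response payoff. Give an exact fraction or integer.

19/3

r1: (8)·(1/3) + (9)·(1/6) + (0)·(1/2) = 25/6.
r2: (2)·(1/3) + (7)·(1/6) + (6)·(1/2) = 29/6.
r3: (3)·(1/3) + (6)·(1/6) + (5)·(1/2) = 9/2.
r4: (6)·(1/3) + (5)·(1/6) + (7)·(1/2) = 19/3.
The best pure response is r4 with expected payoff 19/3.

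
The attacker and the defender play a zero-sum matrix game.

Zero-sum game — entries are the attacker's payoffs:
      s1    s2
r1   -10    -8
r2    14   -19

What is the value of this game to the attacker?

-302/35

Row minima are -10 and -19, so the attacker's maximin is -10; column maxima are 14 and -8, so the defender's minimax is -8. These differ, so the equilibrium is in mixed strategies.
Let the attacker play r1 with probability p. The defender is indifferent when −10p + 14(1−p) = −8p − 19(1−p), giving p = 33/35.
Let the defender play s1 with probability q. The attacker is indifferent when −10q − 8(1−q) = 14q − 19(1−q), giving q = 11/35.
The value is -10·(11/35) + (-8)·(24/35) = -302/35.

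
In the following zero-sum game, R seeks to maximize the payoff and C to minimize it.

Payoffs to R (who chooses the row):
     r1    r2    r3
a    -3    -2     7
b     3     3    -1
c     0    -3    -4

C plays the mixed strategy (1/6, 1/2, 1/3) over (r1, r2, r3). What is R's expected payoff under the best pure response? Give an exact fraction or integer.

5/3

a: (-3)·(1/6) + (-2)·(1/2) + (7)·(1/3) = 5/6.
b: (3)·(1/6) + (3)·(1/2) + (-1)·(1/3) = 5/3.
c: (0)·(1/6) + (-3)·(1/2) + (-4)·(1/3) = -17/6.
The best pure response is b with expected payoff 5/3.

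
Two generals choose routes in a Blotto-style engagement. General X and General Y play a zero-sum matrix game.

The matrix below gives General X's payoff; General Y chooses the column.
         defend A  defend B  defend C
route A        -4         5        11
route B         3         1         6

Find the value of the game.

Column defend C is strictly dominated by defend B for General Y (it gives General X more in every row).
The remaining 2×2 game on (route A, route B) × (defend A, defend B) has no saddle point. Let General X play route A with probability p; indifference gives −4p + 3(1−p) = 5p + (1−p), so p = 2/11.
Similarly General Y's optimal q on defend A is 4/11, and the value is -4·(4/11) + (5)·(7/11) = 19/11.

19/11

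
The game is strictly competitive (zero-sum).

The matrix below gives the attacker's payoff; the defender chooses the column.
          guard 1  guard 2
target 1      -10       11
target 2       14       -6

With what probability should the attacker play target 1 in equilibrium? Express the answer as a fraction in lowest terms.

Row minima are -10 and -6, so the attacker's maximin is -6; column maxima are 14 and 11, so the defender's minimax is 11. These differ, so the equilibrium is in mixed strategies.
Let the attacker play target 1 with probability p. The defender is indifferent when −10p + 14(1−p) = 11p − 6(1−p), giving p = 20/41.

20/41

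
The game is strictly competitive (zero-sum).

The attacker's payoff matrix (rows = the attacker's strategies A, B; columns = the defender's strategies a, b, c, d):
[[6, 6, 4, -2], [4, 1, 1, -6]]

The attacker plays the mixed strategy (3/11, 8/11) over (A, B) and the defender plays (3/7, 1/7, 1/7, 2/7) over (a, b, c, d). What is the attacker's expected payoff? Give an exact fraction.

Against (3/7, 1/7, 1/7, 2/7), each row's expected payoff is A: 24/7; B: 2/7.
Taking the (3/11, 8/11)-weighted average: (3/11)·(24/7) + (8/11)·(2/7) = 8/7.

8/7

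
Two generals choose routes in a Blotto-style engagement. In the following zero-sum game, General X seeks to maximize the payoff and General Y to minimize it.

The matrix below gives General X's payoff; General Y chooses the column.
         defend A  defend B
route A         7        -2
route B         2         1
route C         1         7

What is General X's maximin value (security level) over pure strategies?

1

The worst-case payoff for each row is route A: -2, route B: 1, route C: 1.
The best of these is 1.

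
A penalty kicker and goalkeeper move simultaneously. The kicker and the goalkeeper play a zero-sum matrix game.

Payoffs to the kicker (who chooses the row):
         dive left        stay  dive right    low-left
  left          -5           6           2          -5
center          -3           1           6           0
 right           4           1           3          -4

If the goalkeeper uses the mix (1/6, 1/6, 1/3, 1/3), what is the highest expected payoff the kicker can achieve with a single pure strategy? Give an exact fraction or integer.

left: (-5)·(1/6) + (6)·(1/6) + (2)·(1/3) + (-5)·(1/3) = -5/6.
center: (-3)·(1/6) + (1)·(1/6) + (6)·(1/3) + (0)·(1/3) = 5/3.
right: (4)·(1/6) + (1)·(1/6) + (3)·(1/3) + (-4)·(1/3) = 1/2.
The best pure response is center with expected payoff 5/3.

5/3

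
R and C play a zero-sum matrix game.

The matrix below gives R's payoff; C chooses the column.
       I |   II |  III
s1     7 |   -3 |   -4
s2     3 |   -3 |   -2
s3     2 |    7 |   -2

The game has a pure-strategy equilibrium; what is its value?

Row minima: -4, -3, -2 → R's maximin is -2.
Column maxima: 7, 7, -2 → C's minimax is -2.
They coincide at (s3, III), so the value is -2.

-2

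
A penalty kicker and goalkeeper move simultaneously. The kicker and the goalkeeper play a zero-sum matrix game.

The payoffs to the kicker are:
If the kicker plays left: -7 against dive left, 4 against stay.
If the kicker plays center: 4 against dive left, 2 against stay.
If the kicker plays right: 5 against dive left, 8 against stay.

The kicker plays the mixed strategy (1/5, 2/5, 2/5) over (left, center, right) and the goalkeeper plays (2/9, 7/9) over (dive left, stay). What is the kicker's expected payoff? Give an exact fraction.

38/9

Against (2/9, 7/9), each row's expected payoff is left: 14/9; center: 22/9; right: 22/3.
Taking the (1/5, 2/5, 2/5)-weighted average: (1/5)·(14/9) + (2/5)·(22/9) + (2/5)·(22/3) = 38/9.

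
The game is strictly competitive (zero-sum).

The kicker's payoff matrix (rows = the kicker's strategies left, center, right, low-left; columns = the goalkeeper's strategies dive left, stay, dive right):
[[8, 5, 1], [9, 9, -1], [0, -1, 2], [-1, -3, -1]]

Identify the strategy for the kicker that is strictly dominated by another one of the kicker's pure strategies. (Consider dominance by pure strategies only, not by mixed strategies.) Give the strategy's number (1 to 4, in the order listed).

4

Compare low-left with left: 8 > -1, 5 > -3, 1 > -1.
So left strictly dominates low-left for the kicker; low-left is strictly dominated.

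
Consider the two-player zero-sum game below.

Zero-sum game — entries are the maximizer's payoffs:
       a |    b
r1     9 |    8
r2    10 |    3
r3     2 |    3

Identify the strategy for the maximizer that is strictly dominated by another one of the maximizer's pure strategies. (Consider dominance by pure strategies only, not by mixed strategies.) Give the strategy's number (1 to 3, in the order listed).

Compare r3 with r1: 9 > 2, 8 > 3.
So r1 strictly dominates r3 for the maximizer; r3 is strictly dominated.

3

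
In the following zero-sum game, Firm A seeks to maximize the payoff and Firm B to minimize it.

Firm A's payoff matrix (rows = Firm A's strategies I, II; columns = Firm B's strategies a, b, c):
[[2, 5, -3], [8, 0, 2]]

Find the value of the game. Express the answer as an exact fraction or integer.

1

Column a is strictly dominated by c for Firm B (it gives Firm A more in every row).
The remaining 2×2 game on (I, II) × (b, c) has no saddle point. Let Firm A play I with probability p; indifference gives 5p = −3p + 2(1−p), so p = 1/5.
Similarly Firm B's optimal q on b is 1/2, and the value is 5·(1/2) + (-3)·(1/2) = 1.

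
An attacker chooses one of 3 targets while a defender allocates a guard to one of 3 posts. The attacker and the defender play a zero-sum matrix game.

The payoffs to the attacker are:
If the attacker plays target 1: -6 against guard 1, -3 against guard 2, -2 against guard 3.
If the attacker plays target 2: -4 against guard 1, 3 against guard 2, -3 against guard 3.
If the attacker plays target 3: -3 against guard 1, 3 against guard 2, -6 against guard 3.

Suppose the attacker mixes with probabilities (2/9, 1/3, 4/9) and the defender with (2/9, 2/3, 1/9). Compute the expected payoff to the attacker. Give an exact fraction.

Against (2/9, 2/3, 1/9), each row's expected payoff is target 1: -32/9; target 2: 7/9; target 3: 2/3.
Taking the (2/9, 1/3, 4/9)-weighted average: (2/9)·(-32/9) + (1/3)·(7/9) + (4/9)·(2/3) = -19/81.

-19/81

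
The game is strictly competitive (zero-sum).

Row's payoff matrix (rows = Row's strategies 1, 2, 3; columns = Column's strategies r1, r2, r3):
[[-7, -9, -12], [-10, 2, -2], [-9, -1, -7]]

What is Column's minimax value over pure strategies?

The worst case (largest entry) in each column is r1: -7, r2: 2, r3: -2.
The best (smallest) of these is -7.

-7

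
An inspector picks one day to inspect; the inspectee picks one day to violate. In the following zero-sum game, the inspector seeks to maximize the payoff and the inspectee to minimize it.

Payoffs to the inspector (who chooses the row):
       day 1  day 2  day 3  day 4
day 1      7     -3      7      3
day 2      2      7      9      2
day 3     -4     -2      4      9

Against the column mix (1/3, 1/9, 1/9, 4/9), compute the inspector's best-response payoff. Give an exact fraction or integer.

day 1: (7)·(1/3) + (-3)·(1/9) + (7)·(1/9) + (3)·(4/9) = 37/9.
day 2: (2)·(1/3) + (7)·(1/9) + (9)·(1/9) + (2)·(4/9) = 10/3.
day 3: (-4)·(1/3) + (-2)·(1/9) + (4)·(1/9) + (9)·(4/9) = 26/9.
The best pure response is day 1 with expected payoff 37/9.

37/9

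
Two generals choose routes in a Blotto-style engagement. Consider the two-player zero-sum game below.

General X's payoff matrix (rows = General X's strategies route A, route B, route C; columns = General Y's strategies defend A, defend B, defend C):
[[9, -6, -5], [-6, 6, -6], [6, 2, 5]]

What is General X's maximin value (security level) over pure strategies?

The worst-case payoff for each row is route A: -6, route B: -6, route C: 2.
The best of these is 2.

2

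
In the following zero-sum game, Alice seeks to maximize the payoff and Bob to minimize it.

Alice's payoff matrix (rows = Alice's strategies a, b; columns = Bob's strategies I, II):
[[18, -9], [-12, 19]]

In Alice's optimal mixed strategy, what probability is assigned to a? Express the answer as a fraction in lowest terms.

Row minima are -9 and -12, so Alice's maximin is -9; column maxima are 18 and 19, so Bob's minimax is 18. These differ, so the equilibrium is in mixed strategies.
Let Alice play a with probability p. Bob is indifferent when 18p − 12(1−p) = −9p + 19(1−p), giving p = 31/58.

31/58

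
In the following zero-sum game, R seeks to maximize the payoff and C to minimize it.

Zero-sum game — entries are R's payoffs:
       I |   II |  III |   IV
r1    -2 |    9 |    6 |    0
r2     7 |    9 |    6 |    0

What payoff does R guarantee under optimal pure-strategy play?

Row minima: -2, 0 → R's maximin is 0.
Column maxima: 7, 9, 6, 0 → C's minimax is 0.
They coincide at (r2, IV), so the value is 0.

0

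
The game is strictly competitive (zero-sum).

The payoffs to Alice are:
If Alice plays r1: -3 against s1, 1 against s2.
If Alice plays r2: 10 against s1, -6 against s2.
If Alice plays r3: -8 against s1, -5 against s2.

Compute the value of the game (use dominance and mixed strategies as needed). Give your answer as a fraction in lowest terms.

Row r3 is strictly dominated by row r1, so Alice never plays it.
The remaining 2×2 game on (r1, r2) × (s1, s2) has no saddle point. Let Alice play r1 with probability p; indifference gives −3p + 10(1−p) = p − 6(1−p), so p = 4/5.
Similarly Bob's optimal q on s1 is 7/20, and the value is -3·(7/20) + (1)·(13/20) = -2/5.

-2/5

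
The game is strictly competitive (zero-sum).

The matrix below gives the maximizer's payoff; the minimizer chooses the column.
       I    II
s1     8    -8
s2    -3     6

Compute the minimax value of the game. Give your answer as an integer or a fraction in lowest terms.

24/25

Row minima are -8 and -3, so the maximizer's maximin is -3; column maxima are 8 and 6, so the minimizer's minimax is 6. These differ, so the equilibrium is in mixed strategies.
Let the maximizer play s1 with probability p. The minimizer is indifferent when 8p − 3(1−p) = −8p + 6(1−p), giving p = 9/25.
Let the minimizer play I with probability q. The maximizer is indifferent when 8q − 8(1−q) = −3q + 6(1−q), giving q = 14/25.
The value is 8·(14/25) + (-8)·(11/25) = 24/25.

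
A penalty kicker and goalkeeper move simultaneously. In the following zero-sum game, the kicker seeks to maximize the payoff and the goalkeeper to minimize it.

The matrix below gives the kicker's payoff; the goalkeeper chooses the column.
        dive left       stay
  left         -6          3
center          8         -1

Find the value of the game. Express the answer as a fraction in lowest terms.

1

Row minima are -6 and -1, so the kicker's maximin is -1; column maxima are 8 and 3, so the goalkeeper's minimax is 3. These differ, so the equilibrium is in mixed strategies.
Let the kicker play left with probability p. The goalkeeper is indifferent when −6p + 8(1−p) = 3p − (1−p), giving p = 1/2.
Let the goalkeeper play dive left with probability q. The kicker is indifferent when −6q + 3(1−q) = 8q − (1−q), giving q = 2/9.
The value is -6·(2/9) + (3)·(7/9) = 1.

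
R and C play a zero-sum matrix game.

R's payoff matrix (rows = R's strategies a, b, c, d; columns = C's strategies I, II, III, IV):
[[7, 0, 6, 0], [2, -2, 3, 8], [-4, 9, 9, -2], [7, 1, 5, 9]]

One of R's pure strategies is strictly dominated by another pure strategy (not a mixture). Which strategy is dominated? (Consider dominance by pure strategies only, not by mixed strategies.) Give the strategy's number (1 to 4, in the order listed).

2

Compare b with d: 7 > 2, 1 > -2, 5 > 3, 9 > 8.
So d strictly dominates b for R; b is strictly dominated.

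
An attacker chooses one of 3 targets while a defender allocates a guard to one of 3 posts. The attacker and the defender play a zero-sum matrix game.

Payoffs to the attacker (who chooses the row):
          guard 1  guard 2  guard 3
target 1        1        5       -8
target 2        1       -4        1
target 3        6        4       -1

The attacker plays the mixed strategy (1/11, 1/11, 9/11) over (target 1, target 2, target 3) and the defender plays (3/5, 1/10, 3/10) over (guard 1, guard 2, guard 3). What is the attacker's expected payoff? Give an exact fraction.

65/22

Against (3/5, 1/10, 3/10), each row's expected payoff is target 1: -13/10; target 2: 1/2; target 3: 37/10.
Taking the (1/11, 1/11, 9/11)-weighted average: (1/11)·(-13/10) + (1/11)·(1/2) + (9/11)·(37/10) = 65/22.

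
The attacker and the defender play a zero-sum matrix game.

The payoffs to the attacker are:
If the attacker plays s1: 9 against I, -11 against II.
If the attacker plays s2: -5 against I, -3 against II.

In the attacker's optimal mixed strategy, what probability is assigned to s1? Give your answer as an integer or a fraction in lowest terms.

Row minima are -11 and -5, so the attacker's maximin is -5; column maxima are 9 and -3, so the defender's minimax is -3. These differ, so the equilibrium is in mixed strategies.
Let the attacker play s1 with probability p. The defender is indifferent when 9p − 5(1−p) = −11p − 3(1−p), giving p = 1/11.

1/11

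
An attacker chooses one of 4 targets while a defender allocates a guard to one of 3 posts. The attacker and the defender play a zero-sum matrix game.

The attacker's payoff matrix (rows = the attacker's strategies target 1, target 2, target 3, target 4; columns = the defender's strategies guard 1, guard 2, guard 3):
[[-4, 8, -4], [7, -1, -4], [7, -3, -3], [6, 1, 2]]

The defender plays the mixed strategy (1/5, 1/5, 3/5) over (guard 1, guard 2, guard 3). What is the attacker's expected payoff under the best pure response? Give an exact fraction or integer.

13/5

target 1: (-4)·(1/5) + (8)·(1/5) + (-4)·(3/5) = -8/5.
target 2: (7)·(1/5) + (-1)·(1/5) + (-4)·(3/5) = -6/5.
target 3: (7)·(1/5) + (-3)·(1/5) + (-3)·(3/5) = -1.
target 4: (6)·(1/5) + (1)·(1/5) + (2)·(3/5) = 13/5.
The best pure response is target 4 with expected payoff 13/5.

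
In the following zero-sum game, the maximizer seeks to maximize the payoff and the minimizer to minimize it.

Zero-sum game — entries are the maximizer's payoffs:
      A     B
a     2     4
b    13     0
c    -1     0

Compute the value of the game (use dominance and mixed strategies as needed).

Row c is strictly dominated by row a, so the maximizer never plays it.
The remaining 2×2 game on (a, b) × (A, B) has no saddle point. Let the maximizer play a with probability p; indifference gives 2p + 13(1−p) = 4p, so p = 13/15.
Similarly the minimizer's optimal q on A is 4/15, and the value is 2·(4/15) + (4)·(11/15) = 52/15.

52/15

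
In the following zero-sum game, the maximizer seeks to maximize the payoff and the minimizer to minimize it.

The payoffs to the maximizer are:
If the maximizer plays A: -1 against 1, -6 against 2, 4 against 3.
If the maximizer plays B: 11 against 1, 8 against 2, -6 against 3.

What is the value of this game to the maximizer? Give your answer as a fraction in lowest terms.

-1/6

Column 1 is strictly dominated by 2 for the minimizer (it gives the maximizer more in every row).
The remaining 2×2 game on (A, B) × (2, 3) has no saddle point. Let the maximizer play A with probability p; indifference gives −6p + 8(1−p) = 4p − 6(1−p), so p = 7/12.
Similarly the minimizer's optimal q on 2 is 5/12, and the value is -6·(5/12) + (4)·(7/12) = -1/6.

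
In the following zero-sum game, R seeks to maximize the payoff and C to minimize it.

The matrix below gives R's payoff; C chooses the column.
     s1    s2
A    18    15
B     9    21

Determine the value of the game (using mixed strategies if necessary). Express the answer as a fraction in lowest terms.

Row minima are 15 and 9, so R's maximin is 15; column maxima are 18 and 21, so C's minimax is 18. These differ, so the equilibrium is in mixed strategies.
Let R play A with probability p. C is indifferent when 18p + 9(1−p) = 15p + 21(1−p), giving p = 4/5.
Let C play s1 with probability q. R is indifferent when 18q + 15(1−q) = 9q + 21(1−q), giving q = 2/5.
The value is 18·(2/5) + (15)·(3/5) = 81/5.

81/5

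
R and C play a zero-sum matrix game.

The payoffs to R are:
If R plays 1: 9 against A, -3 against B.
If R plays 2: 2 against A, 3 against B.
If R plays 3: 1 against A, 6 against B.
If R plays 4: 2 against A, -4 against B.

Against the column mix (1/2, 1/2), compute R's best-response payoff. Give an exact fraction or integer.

1: (9)·(1/2) + (-3)·(1/2) = 3.
2: (2)·(1/2) + (3)·(1/2) = 5/2.
3: (1)·(1/2) + (6)·(1/2) = 7/2.
4: (2)·(1/2) + (-4)·(1/2) = -1.
The best pure response is 3 with expected payoff 7/2.

7/2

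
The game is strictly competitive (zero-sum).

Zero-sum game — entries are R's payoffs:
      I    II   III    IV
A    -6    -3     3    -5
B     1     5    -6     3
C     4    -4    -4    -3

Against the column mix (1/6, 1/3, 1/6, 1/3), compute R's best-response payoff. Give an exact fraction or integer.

A: (-6)·(1/6) + (-3)·(1/3) + (3)·(1/6) + (-5)·(1/3) = -19/6.
B: (1)·(1/6) + (5)·(1/3) + (-6)·(1/6) + (3)·(1/3) = 11/6.
C: (4)·(1/6) + (-4)·(1/3) + (-4)·(1/6) + (-3)·(1/3) = -7/3.
The best pure response is B with expected payoff 11/6.

11/6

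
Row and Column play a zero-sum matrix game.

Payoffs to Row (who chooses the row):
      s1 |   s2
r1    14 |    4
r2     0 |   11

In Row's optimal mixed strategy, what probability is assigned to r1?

Row minima are 4 and 0, so Row's maximin is 4; column maxima are 14 and 11, so Column's minimax is 11. These differ, so the equilibrium is in mixed strategies.
Let Row play r1 with probability p. Column is indifferent when 14p = 4p + 11(1−p), giving p = 11/21.

11/21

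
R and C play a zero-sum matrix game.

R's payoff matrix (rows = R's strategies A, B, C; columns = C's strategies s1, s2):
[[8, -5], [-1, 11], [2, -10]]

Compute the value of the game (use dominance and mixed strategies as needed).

83/25

Row C is strictly dominated by row A, so R never plays it.
The remaining 2×2 game on (A, B) × (s1, s2) has no saddle point. Let R play A with probability p; indifference gives 8p − (1−p) = −5p + 11(1−p), so p = 12/25.
Similarly C's optimal q on s1 is 16/25, and the value is 8·(16/25) + (-5)·(9/25) = 83/25.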